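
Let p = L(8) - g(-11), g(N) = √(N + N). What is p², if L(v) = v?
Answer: (8 - I*√22)² ≈ 42.0 - 75.047*I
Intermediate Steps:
g(N) = √2*√N (g(N) = √(2*N) = √2*√N)
p = 8 - I*√22 (p = 8 - √2*√(-11) = 8 - √2*I*√11 = 8 - I*√22 ≈ 8.0 - 4.6904*I)
p² = (8 - I*√22)²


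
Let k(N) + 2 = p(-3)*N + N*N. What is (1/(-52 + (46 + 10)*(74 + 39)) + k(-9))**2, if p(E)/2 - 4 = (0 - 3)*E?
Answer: 946298982841/39388176 ≈ 24025.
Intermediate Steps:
p(E) = 8 - 6*E (p(E) = 8 + 2*((0 - 3)*E) = 8 + 2*(-3*E) = 8 - 6*E)
k(N) = -2 + N**2 + 26*N (k(N) = -2 + ((8 - 6*(-3))*N + N*N) = -2 + ((8 + 18)*N + N**2) = -2 + (26*N + N**2) = -2 + (N**2 + 26*N) = -2 + N**2 + 26*N)
(1/(-52 + (46 + 10)*(74 + 39)) + k(-9))**2 = (1/(-52 + (46 + 10)*(74 + 39)) + (-2 + (-9)**2 + 26*(-9)))**2 = (1/(-52 + 56*113) + (-2 + 81 - 234))**2 = (1/(-52 + 6328) - 155)**2 = (1/6276 - 155)**2 = (-972779/6276)**2 = 946298982841/39388176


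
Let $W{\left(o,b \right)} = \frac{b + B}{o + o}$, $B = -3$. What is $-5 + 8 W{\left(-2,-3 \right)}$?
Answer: $7$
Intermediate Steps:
$W{\left(o,b \right)} = \frac{-3 + b}{2 o}$ ($W{\left(o,b \right)} = \frac{b - 3}{o + o} = \frac{-3 + b}{2 o}$)
$-5 + 8 W{\left(-2,-3 \right)} = -5 + 8 \frac{-3 - 3}{2 \left(-2\right)} = -5 + 8 \cdot \frac{1}{2} \left(- \frac{1}{2}\right) \left(-6\right) = -5 + 8 \cdot \frac{3}{2} = -5 + 12 = 7$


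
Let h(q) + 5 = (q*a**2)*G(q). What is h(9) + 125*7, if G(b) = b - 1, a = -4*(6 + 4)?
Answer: 116070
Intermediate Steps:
a = -40 (a = -4*10 = -40)
G(b) = -1 + b
h(q) = -5 + 1600*q*(-1 + q) (h(q) = -5 + (q*(-40)**2)*(-1 + q) = -5 + (q*1600)*(-1 + q) = -5 + (1600*q)*(-1 + q) = -5 + 1600*q*(-1 + q))
h(9) + 125*7 = (-5 + 1600*9*(-1 + 9)) + 125*7 = (-5 + 1600*9*8) + 875 = (-5 + 115200) + 875 = 115195 + 875 = 116070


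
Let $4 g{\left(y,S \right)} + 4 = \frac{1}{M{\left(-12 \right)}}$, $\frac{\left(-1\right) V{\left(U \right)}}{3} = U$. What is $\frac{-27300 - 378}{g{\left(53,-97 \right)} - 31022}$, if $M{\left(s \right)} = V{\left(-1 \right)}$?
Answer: $\frac{332136}{372275} \approx 0.89218$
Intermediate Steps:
$V{\left(U \right)} = - 3 U$
$M{\left(s \right)} = 3$ ($M{\left(s \right)} = \left(-3\right) \left(-1\right) = 3$)
$g{\left(y,S \right)} = - \frac{11}{12}$ ($g{\left(y,S \right)} = -1 + \frac{1}{4 \cdot 3} = -1 + \frac{1}{4} \cdot \frac{1}{3} = -1 + \frac{1}{12} = - \frac{11}{12}$)
$\frac{-27300 - 378}{g{\left(53,-97 \right)} - 31022} = \frac{-27300 - 378}{- \frac{11}{12} - 31022} = - \frac{27678}{- \frac{372275}{12}} = \left(-27678\right) \left(- \frac{12}{372275}\right) = \frac{332136}{372275}$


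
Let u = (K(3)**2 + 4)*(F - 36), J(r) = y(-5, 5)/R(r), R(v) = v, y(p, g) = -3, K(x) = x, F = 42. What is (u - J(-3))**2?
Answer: 5929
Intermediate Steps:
J(r) = -3/r
u = 78 (u = (3**2 + 4)*(42 - 36) = (9 + 4)*6 = 13*6 = 78)
(u - J(-3))**2 = (78 - (-3)/(-3))**2 = (78 - (-3)*(-1)/3)**2 = (78 - 1*1)**2 = (78 - 1)**2 = 77**2 = 5929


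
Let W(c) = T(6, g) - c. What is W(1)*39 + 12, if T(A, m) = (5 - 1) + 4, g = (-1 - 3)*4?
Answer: 285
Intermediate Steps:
g = -16 (g = -4*4 = -16)
T(A, m) = 8 (T(A, m) = 4 + 4 = 8)
W(c) = 8 - c
W(1)*39 + 12 = (8 - 1*1)*39 + 12 = (8 - 1)*39 + 12 = 7*39 + 12 = 273 + 12 = 285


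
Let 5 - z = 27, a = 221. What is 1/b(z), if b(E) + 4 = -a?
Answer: -1/225 ≈ -0.0044444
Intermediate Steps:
z = -22 (z = 5 - 1*27 = 5 - 27 = -22)
b(E) = -225 (b(E) = -4 - 1*221 = -4 - 221 = -225)
1/b(z) = 1/(-225) = -1/225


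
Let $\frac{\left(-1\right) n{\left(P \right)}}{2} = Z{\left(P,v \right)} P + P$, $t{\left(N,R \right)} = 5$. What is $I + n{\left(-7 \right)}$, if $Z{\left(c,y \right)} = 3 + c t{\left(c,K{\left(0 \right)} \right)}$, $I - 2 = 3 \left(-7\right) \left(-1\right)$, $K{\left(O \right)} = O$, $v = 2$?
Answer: $-411$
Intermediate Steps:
$I = 23$ ($I = 2 + 3 \left(-7\right) \left(-1\right) = 2 - -21 = 2 + 21 = 23$)
$Z{\left(c,y \right)} = 3 + 5 c$ ($Z{\left(c,y \right)} = 3 + c 5 = 3 + 5 c$)
$n{\left(P \right)} = - 2 P - 2 P \left(3 + 5 P\right)$ ($n{\left(P \right)} = - 2 \left(\left(3 + 5 P\right) P + P\right) = - 2 \left(P \left(3 + 5 P\right) + P\right) = - 2 \left(P + P \left(3 + 5 P\right)\right) = - 2 P - 2 P \left(3 + 5 P\right)$)
$I + n{\left(-7 \right)} = 23 - - 14 \left(4 + 5 \left(-7\right)\right) = 23 - - 14 \left(4 - 35\right) = 23 - \left(-14\right) \left(-31\right) = 23 - 434 = -411$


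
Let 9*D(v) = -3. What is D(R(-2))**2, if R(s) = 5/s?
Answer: 1/9 ≈ 0.11111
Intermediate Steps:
D(v) = -1/3 (D(v) = (1/9)*(-3) = -1/3)
D(R(-2))**2 = (-1/3)**2 = 1/9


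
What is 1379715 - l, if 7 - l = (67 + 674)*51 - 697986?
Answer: 719513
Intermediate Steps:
l = 660202 (l = 7 - ((67 + 674)*51 - 697986) = 7 - (741*51 - 697986) = 7 - (37791 - 697986) = 7 - 1*(-660195) = 7 + 660195 = 660202)
1379715 - l = 1379715 - 1*660202 = 1379715 - 660202 = 719513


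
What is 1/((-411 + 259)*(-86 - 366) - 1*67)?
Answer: 1/68637 ≈ 1.4569e-5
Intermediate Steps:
1/((-411 + 259)*(-86 - 366) - 1*67) = 1/(-152*(-452) - 67) = 1/(68704 - 67) = 1/68637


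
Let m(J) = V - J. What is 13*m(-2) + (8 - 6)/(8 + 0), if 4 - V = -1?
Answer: 365/4 ≈ 91.250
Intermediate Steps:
V = 5 (V = 4 - 1*(-1) = 4 + 1 = 5)
m(J) = 5 - J
13*m(-2) + (8 - 6)/(8 + 0) = 13*(5 - 1*(-2)) + (8 - 6)/(8 + 0) = 13*(5 + 2) + 2/8 = 13*7 + 2*(⅛) = 91 + ¼ = 365/4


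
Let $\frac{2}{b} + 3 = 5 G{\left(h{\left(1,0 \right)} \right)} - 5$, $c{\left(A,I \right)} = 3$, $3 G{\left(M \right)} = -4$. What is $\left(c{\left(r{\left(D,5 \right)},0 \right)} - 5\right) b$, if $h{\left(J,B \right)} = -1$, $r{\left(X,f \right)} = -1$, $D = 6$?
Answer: $\frac{3}{11} \approx 0.27273$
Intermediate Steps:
$G{\left(M \right)} = - \frac{4}{3}$ ($G{\left(M \right)} = \frac{1}{3} \left(-4\right) = - \frac{4}{3}$)
$b = - \frac{3}{22}$ ($b = \frac{2}{-3 + \left(5 \left(- \frac{4}{3}\right) - 5\right)} = \frac{2}{-3 - \frac{35}{3}} = \frac{2}{- \frac{44}{3}} = 2 \left(- \frac{3}{44}\right) = - \frac{3}{22} \approx -0.13636$)
$\left(c{\left(r{\left(D,5 \right)},0 \right)} - 5\right) b = \left(3 - 5\right) \left(- \frac{3}{22}\right) = \left(-2\right) \left(- \frac{3}{22}\right) = \frac{3}{11}$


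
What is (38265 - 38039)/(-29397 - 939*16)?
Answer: -226/44421 ≈ -0.0050877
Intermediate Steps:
(38265 - 38039)/(-29397 - 939*16) = 226/(-29397 - 15024) = 226/(-44421) = 226*(-1/44421) = -226/44421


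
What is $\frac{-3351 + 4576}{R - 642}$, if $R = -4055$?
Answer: $- \frac{175}{671} \approx -0.2608$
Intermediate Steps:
$\frac{-3351 + 4576}{R - 642} = \frac{-3351 + 4576}{-4055 - 642} = \frac{1225}{-4697} = 1225 \left(- \frac{1}{4697}\right) = - \frac{175}{671}$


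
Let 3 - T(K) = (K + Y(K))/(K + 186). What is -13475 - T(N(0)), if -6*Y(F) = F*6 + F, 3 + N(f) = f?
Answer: -4932947/366 ≈ -13478.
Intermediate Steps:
N(f) = -3 + f
Y(F) = -7*F/6 (Y(F) = -(F*6 + F)/6 = -(6*F + F)/6 = -7*F/6)
T(K) = 3 + K/(6*(186 + K)) (T(K) = 3 - (K - 7*K/6)/(K + 186) = 3 - (-K/6)/(186 + K) = 3 - (-1)*K/(6*(186 + K)) = 3 + K/(6*(186 + K)))
-13475 - T(N(0)) = -13475 - (3348 + 19*(-3 + 0))/(6*(186 + (-3 + 0))) = -13475 - (3348 + 19*(-3))/(6*(186 - 3)) = -13475 - (3348 - 57)/(6*183) = -13475 - 3291/(6*183) = -13475 - 1*1097/366 = -13475 - 1097/366 = -4932947/366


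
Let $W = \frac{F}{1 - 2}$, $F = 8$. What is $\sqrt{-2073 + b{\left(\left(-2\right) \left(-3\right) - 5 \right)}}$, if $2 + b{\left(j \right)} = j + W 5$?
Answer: $i \sqrt{2114} \approx 45.978 i$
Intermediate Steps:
$W = -8$ ($W = \frac{8}{1 - 2} = \frac{8}{-1} = 8 \left(-1\right) = -8$)
$b{\left(j \right)} = -42 + j$ ($b{\left(j \right)} = -2 + \left(j - 40\right) = -2 + \left(-40 + j\right) = -42 + j$)
$\sqrt{-2073 + b{\left(\left(-2\right) \left(-3\right) - 5 \right)}} = \sqrt{-2073 - 41} = \sqrt{-2114} = i \sqrt{2114}$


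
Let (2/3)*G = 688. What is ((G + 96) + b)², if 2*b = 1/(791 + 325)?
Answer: 6338798183809/4981824 ≈ 1.2724e+6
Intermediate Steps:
G = 1032 (G = (3/2)*688 = 1032)
b = 1/2232 (b = 1/(2*(791 + 325)) = (½)/1116 = (½)*(1/1116) = 1/2232 ≈ 0.00044803)
((G + 96) + b)² = ((1032 + 96) + 1/2232)² = (1128 + 1/2232)² = (2517697/2232)² = 6338798183809/4981824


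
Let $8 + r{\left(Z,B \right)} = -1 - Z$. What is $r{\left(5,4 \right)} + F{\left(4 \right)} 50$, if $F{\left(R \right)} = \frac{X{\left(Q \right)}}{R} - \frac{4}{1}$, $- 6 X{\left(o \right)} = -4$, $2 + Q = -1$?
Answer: $- \frac{617}{3} \approx -205.67$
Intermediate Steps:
$Q = -3$ ($Q = -2 - 1 = -3$)
$r{\left(Z,B \right)} = -9 - Z$ ($r{\left(Z,B \right)} = -8 - \left(1 + Z\right) = -9 - Z$)
$X{\left(o \right)} = \frac{2}{3}$ ($X{\left(o \right)} = \left(- \frac{1}{6}\right) \left(-4\right) = \frac{2}{3}$)
$F{\left(R \right)} = -4 + \frac{2}{3 R}$ ($F{\left(R \right)} = \frac{2}{3 R} - \frac{4}{1} = \frac{2}{3 R} - 4 = -4 + \frac{2}{3 R}$)
$r{\left(5,4 \right)} + F{\left(4 \right)} 50 = \left(-9 - 5\right) + \left(-4 + \frac{2}{3 \cdot 4}\right) 50 = \left(-9 - 5\right) + \left(-4 + \frac{2}{3} \cdot \frac{1}{4}\right) 50 = -14 + \left(-4 + \frac{1}{6}\right) 50 = -14 - \frac{575}{3} = - \frac{617}{3}$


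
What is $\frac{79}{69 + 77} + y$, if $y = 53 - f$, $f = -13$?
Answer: $\frac{9715}{146} \approx 66.541$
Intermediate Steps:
$y = 66$ ($y = 53 - -13 = 53 + 13 = 66$)
$\frac{79}{69 + 77} + y = \frac{79}{69 + 77} + 66 = \frac{79}{146} + 66 = \frac{9715}{146}$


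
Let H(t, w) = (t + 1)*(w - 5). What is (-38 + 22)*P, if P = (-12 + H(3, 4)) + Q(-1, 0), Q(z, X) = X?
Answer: 256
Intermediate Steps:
H(t, w) = (1 + t)*(-5 + w)
P = -16 (P = (-12 + (-5 + 4 - 5*3 + 3*4)) + 0 = (-12 + (-5 + 4 - 15 + 12)) + 0 = (-12 - 4) + 0 = -16 + 0 = -16)
(-38 + 22)*P = (-38 + 22)*(-16) = -16*(-16) = 256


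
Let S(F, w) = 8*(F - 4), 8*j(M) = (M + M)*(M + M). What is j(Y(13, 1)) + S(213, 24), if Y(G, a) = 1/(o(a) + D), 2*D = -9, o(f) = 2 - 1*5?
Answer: 376202/225 ≈ 1672.0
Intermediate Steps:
o(f) = -3 (o(f) = 2 - 5 = -3)
D = -9/2 (D = (½)*(-9) = -9/2 ≈ -4.5000)
Y(G, a) = -2/15 (Y(G, a) = 1/(-3 - 9/2) = 1/(-15/2) = -2/15)
j(M) = M²/2 (j(M) = ((M + M)*(M + M))/8 = ((2*M)*(2*M))/8 = (4*M²)/8 = M²/2)
S(F, w) = -32 + 8*F (S(F, w) = 8*(-4 + F) = -32 + 8*F)
j(Y(13, 1)) + S(213, 24) = (-2/15)²/2 + (-32 + 8*213) = (½)*(4/225) + (-32 + 1704) = 2/225 + 1672 = 376202/225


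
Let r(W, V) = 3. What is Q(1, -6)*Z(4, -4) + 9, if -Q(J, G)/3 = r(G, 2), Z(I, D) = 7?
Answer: -54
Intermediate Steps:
Q(J, G) = -9 (Q(J, G) = -3*3 = -9)
Q(1, -6)*Z(4, -4) + 9 = -9*7 + 9 = -63 + 9 = -54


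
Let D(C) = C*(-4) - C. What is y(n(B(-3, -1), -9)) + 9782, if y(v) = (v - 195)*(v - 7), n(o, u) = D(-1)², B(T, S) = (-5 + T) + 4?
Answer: 6722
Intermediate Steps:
D(C) = -5*C (D(C) = -4*C - C = -5*C)
B(T, S) = -1 + T
n(o, u) = 25 (n(o, u) = (-5*(-1))² = 5² = 25)
y(v) = (-195 + v)*(-7 + v)
y(n(B(-3, -1), -9)) + 9782 = (1365 + 25² - 202*25) + 9782 = (1365 + 625 - 5050) + 9782 = -3060 + 9782 = 6722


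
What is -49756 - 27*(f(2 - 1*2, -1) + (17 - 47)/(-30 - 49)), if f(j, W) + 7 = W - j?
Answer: -3914470/79 ≈ -49550.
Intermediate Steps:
f(j, W) = -7 + W - j (f(j, W) = -7 + (W - j) = -7 + W - j)
-49756 - 27*(f(2 - 1*2, -1) + (17 - 47)/(-30 - 49)) = -49756 - 27*((-7 - 1 - (2 - 1*2)) + (17 - 47)/(-30 - 49)) = -49756 - 27*((-7 - 1 - (2 - 2)) - 30/(-79)) = -49756 - 27*((-7 - 1 - 1*0) - 30*(-1/79)) = -49756 - 27*((-7 - 1 + 0) + 30/79) = -49756 - 27*(-8 + 30/79) = -49756 - 27*(-602)/79 = -49756 - 1*(-16254/79) = -49756 + 16254/79 = -3914470/79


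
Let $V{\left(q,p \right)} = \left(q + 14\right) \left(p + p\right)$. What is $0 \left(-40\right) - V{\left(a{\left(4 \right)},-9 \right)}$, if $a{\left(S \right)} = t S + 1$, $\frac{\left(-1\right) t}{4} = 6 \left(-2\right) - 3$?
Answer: $4590$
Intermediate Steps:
$t = 60$ ($t = - 4 \left(6 \left(-2\right) - 3\right) = - 4 \left(-12 - 3\right) = \left(-4\right) \left(-15\right) = 60$)
$a{\left(S \right)} = 1 + 60 S$ ($a{\left(S \right)} = 60 S + 1 = 1 + 60 S$)
$V{\left(q,p \right)} = 2 p \left(14 + q\right)$ ($V{\left(q,p \right)} = \left(14 + q\right) 2 p = 2 p \left(14 + q\right)$)
$0 \left(-40\right) - V{\left(a{\left(4 \right)},-9 \right)} = 0 \left(-40\right) - 2 \left(-9\right) \left(14 + \left(1 + 60 \cdot 4\right)\right) = 0 - 2 \left(-9\right) \left(14 + \left(1 + 240\right)\right) = 0 - 2 \left(-9\right) \left(14 + 241\right) = 0 - 2 \left(-9\right) 255 = 0 - -4590 = 0 + 4590 = 4590$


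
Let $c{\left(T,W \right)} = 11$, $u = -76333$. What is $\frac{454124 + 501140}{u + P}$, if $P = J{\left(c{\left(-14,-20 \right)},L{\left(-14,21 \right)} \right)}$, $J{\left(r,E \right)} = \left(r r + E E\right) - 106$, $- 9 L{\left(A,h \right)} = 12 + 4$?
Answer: $- \frac{38688192}{3090751} \approx -12.517$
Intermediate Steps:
$L{\left(A,h \right)} = - \frac{16}{9}$ ($L{\left(A,h \right)} = - \frac{12 + 4}{9} = \left(- \frac{1}{9}\right) 16 = - \frac{16}{9}$)
$J{\left(r,E \right)} = -106 + E^{2} + r^{2}$ ($J{\left(r,E \right)} = \left(r^{2} + E^{2}\right) - 106 = \left(E^{2} + r^{2}\right) - 106 = -106 + E^{2} + r^{2}$)
$P = \frac{1471}{81}$ ($P = -106 + \left(- \frac{16}{9}\right)^{2} + 11^{2} = -106 + \frac{256}{81} + 121 = \frac{1471}{81} \approx 18.16$)
$\frac{454124 + 501140}{u + P} = \frac{454124 + 501140}{-76333 + \frac{1471}{81}} = \frac{955264}{- \frac{6181502}{81}} = 955264 \left(- \frac{81}{6181502}\right) = - \frac{38688192}{3090751}$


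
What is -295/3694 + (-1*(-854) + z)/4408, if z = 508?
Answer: 932717/4070788 ≈ 0.22912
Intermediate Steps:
-295/3694 + (-1*(-854) + z)/4408 = -295/3694 + (-1*(-854) + 508)/4408 = -295*1/3694 + (854 + 508)*(1/4408) = -295/3694 + 1362*(1/4408) = -295/3694 + 681/2204 = 932717/4070788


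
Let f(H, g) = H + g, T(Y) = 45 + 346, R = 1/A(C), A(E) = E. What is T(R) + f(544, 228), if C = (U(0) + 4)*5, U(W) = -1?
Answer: 1163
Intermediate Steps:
C = 15 (C = (-1 + 4)*5 = 3*5 = 15)
R = 1/15 ≈ 0.066667
T(Y) = 391
T(R) + f(544, 228) = 391 + (544 + 228) = 391 + 772 = 1163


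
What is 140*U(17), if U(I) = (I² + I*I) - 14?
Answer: 78960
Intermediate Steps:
U(I) = -14 + 2*I² (U(I) = (I² + I²) - 14 = 2*I² - 14 = -14 + 2*I²)
140*U(17) = 140*(-14 + 2*17²) = 140*(-14 + 2*289) = 140*(-14 + 578) = 140*564 = 78960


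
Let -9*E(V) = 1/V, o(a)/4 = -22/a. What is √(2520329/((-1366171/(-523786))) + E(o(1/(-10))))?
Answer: √785604669424421293966145/901672860 ≈ 983.00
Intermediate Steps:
o(a) = -88/a (o(a) = 4*(-22/a) = -88/a)
E(V) = -1/(9*V)
√(2520329/((-1366171/(-523786))) + E(o(1/(-10)))) = √(2520329/((-1366171/(-523786))) - 1/(9*((-88/(1/(-10)))))) = √(2520329/((-1366171*(-1/523786))) - 1/(9*((-88/(-⅒))))) = √(2520329/(1366171/523786) - 1/(9*((-88*(-10))))) = √(2520329*(523786/1366171) - ⅑/880) = √(1320113045594/1366171 - ⅑*1/880) = √(1320113045594/1366171 - 1/7920) = √(10455295319738309/10820074320) = √785604669424421293966145/901672860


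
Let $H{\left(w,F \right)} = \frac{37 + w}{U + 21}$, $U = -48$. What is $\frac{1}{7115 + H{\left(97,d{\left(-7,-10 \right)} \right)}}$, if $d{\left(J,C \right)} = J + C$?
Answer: $\frac{27}{191971} \approx 0.00014065$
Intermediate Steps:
$d{\left(J,C \right)} = C + J$
$H{\left(w,F \right)} = - \frac{37}{27} - \frac{w}{27}$ ($H{\left(w,F \right)} = \frac{37 + w}{-48 + 21} = \frac{37 + w}{-27} = \left(37 + w\right) \left(- \frac{1}{27}\right) = - \frac{37}{27} - \frac{w}{27}$)
$\frac{1}{7115 + H{\left(97,d{\left(-7,-10 \right)} \right)}} = \frac{1}{7115 - \frac{134}{27}} = \frac{1}{\frac{191971}{27}} = \frac{27}{191971}$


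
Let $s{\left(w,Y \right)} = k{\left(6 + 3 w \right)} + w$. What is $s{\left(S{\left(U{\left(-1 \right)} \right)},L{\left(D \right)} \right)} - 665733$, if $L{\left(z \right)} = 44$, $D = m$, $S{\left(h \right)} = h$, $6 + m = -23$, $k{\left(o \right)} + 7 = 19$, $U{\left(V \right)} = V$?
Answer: $-665722$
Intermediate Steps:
$k{\left(o \right)} = 12$ ($k{\left(o \right)} = -7 + 19 = 12$)
$m = -29$ ($m = -6 - 23 = -29$)
$D = -29$
$s{\left(w,Y \right)} = 12 + w$
$s{\left(S{\left(U{\left(-1 \right)} \right)},L{\left(D \right)} \right)} - 665733 = \left(12 - 1\right) - 665733 = 11 - 665733 = -665722$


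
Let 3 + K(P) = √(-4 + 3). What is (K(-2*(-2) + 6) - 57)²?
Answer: (60 - I)² ≈ 3599.0 - 120.0*I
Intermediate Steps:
K(P) = -3 + I (K(P) = -3 + √(-4 + 3) = -3 + √(-1) = -3 + I)
(K(-2*(-2) + 6) - 57)² = ((-3 + I) - 57)² = (-60 + I)²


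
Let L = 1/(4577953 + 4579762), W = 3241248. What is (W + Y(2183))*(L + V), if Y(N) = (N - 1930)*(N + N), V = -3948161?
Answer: -157128986895332778444/9157715 ≈ -1.7158e+13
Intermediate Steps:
L = 1/9157715 ≈ 1.0920e-7
Y(N) = 2*N*(-1930 + N) (Y(N) = (-1930 + N)*(2*N) = 2*N*(-1930 + N))
(W + Y(2183))*(L + V) = (3241248 + 2*2183*(-1930 + 2183))*(1/9157715 - 3948161) = (3241248 + 2*2183*253)*(-36156133212114/9157715) = (3241248 + 1104598)*(-36156133212114/9157715) = 4345846*(-36156133212114/9157715) = -157128986895332778444/9157715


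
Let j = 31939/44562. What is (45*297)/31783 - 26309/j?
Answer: -37261379371479/1015117237 ≈ -36707.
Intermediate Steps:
j = 31939/44562 (j = 31939*(1/44562) = 31939/44562 ≈ 0.71673)
(45*297)/31783 - 26309/j = (45*297)/31783 - 26309/31939/44562 = 13365*(1/31783) - 26309*44562/31939 = 13365/31783 - 1172381658/31939 = -37261379371479/1015117237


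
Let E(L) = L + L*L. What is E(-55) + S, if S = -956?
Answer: 2014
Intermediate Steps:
E(L) = L + L²
E(-55) + S = -55*(1 - 55) - 956 = -55*(-54) - 956 = 2970 - 956 = 2014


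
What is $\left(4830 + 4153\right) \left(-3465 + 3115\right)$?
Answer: $-3144050$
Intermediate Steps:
$\left(4830 + 4153\right) \left(-3465 + 3115\right) = 8983 \left(-350\right) = -3144050$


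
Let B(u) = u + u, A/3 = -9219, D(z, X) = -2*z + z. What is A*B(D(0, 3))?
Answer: 0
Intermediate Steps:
D(z, X) = -z
A = -27657 (A = 3*(-9219) = -27657)
B(u) = 2*u
A*B(D(0, 3)) = -55314*(-1*0) = -55314*0 = -27657*0 = 0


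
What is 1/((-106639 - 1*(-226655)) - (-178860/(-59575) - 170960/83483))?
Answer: 994699945/119378959233644 ≈ 8.3323e-6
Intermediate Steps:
1/((-106639 - 1*(-226655)) - (-178860/(-59575) - 170960/83483)) = 1/((-106639 + 226655) - (-178860*(-1/59575) - 170960*1/83483)) = 1/(120016 - (35772/11915 - 170960/83483)) = 1/(120016 - 1*949365476/994699945) = 1/(120016 - 949365476/994699945) = 1/(119378959233644/994699945) = 994699945/119378959233644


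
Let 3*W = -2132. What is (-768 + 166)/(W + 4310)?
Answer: -903/5399 ≈ -0.16725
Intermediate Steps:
W = -2132/3 (W = (⅓)*(-2132) = -2132/3 ≈ -710.67)
(-768 + 166)/(W + 4310) = (-768 + 166)/(-2132/3 + 4310) = -602/10798/3 = -602*3/10798 = -903/5399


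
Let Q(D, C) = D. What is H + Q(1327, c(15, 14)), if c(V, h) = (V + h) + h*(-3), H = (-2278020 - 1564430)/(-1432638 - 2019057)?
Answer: 29575753/22269 ≈ 1328.1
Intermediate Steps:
H = 24790/22269 (H = -3842450/(-3451695) = -3842450*(-1/3451695) = 24790/22269 ≈ 1.1132)
c(V, h) = V - 2*h (c(V, h) = (V + h) - 3*h = V - 2*h)
H + Q(1327, c(15, 14)) = 24790/22269 + 1327 = 29575753/22269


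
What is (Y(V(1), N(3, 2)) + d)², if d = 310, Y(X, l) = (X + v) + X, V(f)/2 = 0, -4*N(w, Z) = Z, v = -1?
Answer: 95481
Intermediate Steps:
N(w, Z) = -Z/4
V(f) = 0 (V(f) = 2*0 = 0)
Y(X, l) = -1 + 2*X (Y(X, l) = (X - 1) + X = (-1 + X) + X = -1 + 2*X)
(Y(V(1), N(3, 2)) + d)² = ((-1 + 2*0) + 310)² = ((-1 + 0) + 310)² = (-1 + 310)² = 309² = 95481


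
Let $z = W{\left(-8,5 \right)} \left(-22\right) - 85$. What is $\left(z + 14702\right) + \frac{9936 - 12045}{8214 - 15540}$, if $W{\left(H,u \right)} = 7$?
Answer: $\frac{954577}{66} \approx 14463.0$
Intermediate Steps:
$z = -239$ ($z = 7 \left(-22\right) - 85 = -154 - 85 = -239$)
$\left(z + 14702\right) + \frac{9936 - 12045}{8214 - 15540} = \left(-239 + 14702\right) + \frac{9936 - 12045}{8214 - 15540} = 14463 - \frac{2109}{-7326} = 14463 - - \frac{19}{66} = 14463 + \frac{19}{66} = \frac{954577}{66}$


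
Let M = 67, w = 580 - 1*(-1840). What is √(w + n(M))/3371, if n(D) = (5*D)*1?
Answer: √2755/3371 ≈ 0.015570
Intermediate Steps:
w = 2420 (w = 580 + 1840 = 2420)
n(D) = 5*D
√(w + n(M))/3371 = √(2420 + 5*67)/3371 = √(2420 + 335)*(1/3371) = √2755*(1/3371) = √2755/3371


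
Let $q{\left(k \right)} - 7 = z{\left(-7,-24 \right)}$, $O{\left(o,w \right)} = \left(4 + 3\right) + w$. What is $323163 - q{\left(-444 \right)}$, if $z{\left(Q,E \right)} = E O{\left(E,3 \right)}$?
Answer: $323396$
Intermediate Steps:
$O{\left(o,w \right)} = 7 + w$
$z{\left(Q,E \right)} = 10 E$ ($z{\left(Q,E \right)} = E \left(7 + 3\right) = E 10 = 10 E$)
$q{\left(k \right)} = -233$ ($q{\left(k \right)} = 7 + 10 \left(-24\right) = 7 - 240 = -233$)
$323163 - q{\left(-444 \right)} = 323163 - -233 = 323163 + 233 = 323396$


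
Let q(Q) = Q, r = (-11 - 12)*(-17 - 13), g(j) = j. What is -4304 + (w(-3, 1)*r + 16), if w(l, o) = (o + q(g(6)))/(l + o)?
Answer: -6703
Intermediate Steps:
r = 690 (r = -23*(-30) = 690)
w(l, o) = (6 + o)/(l + o) (w(l, o) = (o + 6)/(l + o) = (6 + o)/(l + o))
-4304 + (w(-3, 1)*r + 16) = -4304 + (((6 + 1)/(-3 + 1))*690 + 16) = -4304 + ((7/(-2))*690 + 16) = -4304 + (-½*7*690 + 16) = -4304 + (-7/2*690 + 16) = -4304 + (-2415 + 16) = -4304 - 2399 = -6703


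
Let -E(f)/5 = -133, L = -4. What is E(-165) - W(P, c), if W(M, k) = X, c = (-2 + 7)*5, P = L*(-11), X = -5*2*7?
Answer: 735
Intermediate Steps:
E(f) = 665 (E(f) = -5*(-133) = 665)
X = -70 (X = -10*7 = -70)
P = 44 (P = -4*(-11) = 44)
c = 25 (c = 5*5 = 25)
W(M, k) = -70
E(-165) - W(P, c) = 665 - 1*(-70) = 665 + 70 = 735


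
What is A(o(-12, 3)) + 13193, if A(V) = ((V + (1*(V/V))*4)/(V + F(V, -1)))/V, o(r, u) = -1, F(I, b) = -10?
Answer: 145126/11 ≈ 13193.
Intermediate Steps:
A(V) = (4 + V)/(V*(-10 + V)) (A(V) = ((V + (1*(V/V))*4)/(V - 10))/V = ((V + (1*1)*4)/(-10 + V))/V = ((V + 1*4)/(-10 + V))/V = ((V + 4)/(-10 + V))/V = ((4 + V)/(-10 + V))/V = (4 + V)/(V*(-10 + V)))
A(o(-12, 3)) + 13193 = (4 - 1)/((-1)*(-10 - 1)) + 13193 = -1*3/(-11) + 13193 = -1*(-1/11)*3 + 13193 = 3/11 + 13193 = 145126/11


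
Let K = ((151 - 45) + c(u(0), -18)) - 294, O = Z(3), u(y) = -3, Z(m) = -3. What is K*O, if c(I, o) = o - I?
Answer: 609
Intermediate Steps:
O = -3
K = -203 (K = ((151 - 45) + (-18 - 1*(-3))) - 294 = (106 + (-18 + 3)) - 294 = (106 - 15) - 294 = 91 - 294 = -203)
K*O = -203*(-3) = 609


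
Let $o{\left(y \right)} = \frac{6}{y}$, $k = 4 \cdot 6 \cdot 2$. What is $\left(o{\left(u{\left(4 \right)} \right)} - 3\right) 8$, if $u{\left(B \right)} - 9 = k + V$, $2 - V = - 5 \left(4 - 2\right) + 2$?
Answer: $- \frac{1560}{67} \approx -23.284$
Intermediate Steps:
$V = 10$ ($V = 2 - \left(- 5 \left(4 - 2\right) + 2\right) = 2 - \left(\left(-5\right) 2 + 2\right) = 2 - \left(-10 + 2\right) = 2 - -8 = 2 + 8 = 10$)
$k = 48$ ($k = 24 \cdot 2 = 48$)
$u{\left(B \right)} = 67$ ($u{\left(B \right)} = 9 + \left(48 + 10\right) = 9 + 58 = 67$)
$\left(o{\left(u{\left(4 \right)} \right)} - 3\right) 8 = \left(\frac{6}{67} - 3\right) 8 = \left(- \frac{195}{67}\right) 8 = - \frac{1560}{67}$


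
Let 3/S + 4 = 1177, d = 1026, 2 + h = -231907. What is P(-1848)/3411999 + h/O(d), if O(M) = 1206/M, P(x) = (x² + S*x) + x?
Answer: -5878339362432167/29794712601 ≈ -1.9729e+5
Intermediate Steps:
h = -231909 (h = -2 - 231907 = -231909)
S = 1/391 (S = 3/(-4 + 1177) = 3/1173 = 3*(1/1173) = 1/391 ≈ 0.0025575)
P(x) = x² + 392*x/391 (P(x) = (x² + x/391) + x = x² + 392*x/391)
P(-1848)/3411999 + h/O(d) = ((1/391)*(-1848)*(392 + 391*(-1848)))/3411999 - 231909/(1206/1026) = ((1/391)*(-1848)*(392 - 722568))*(1/3411999) - 231909/(1206*(1/1026)) = ((1/391)*(-1848)*(-722176))*(1/3411999) - 231909/67/57 = (1334581248/391)*(1/3411999) - 231909*57/67 = 444860416/444697203 - 13218813/67 = -5878339362432167/29794712601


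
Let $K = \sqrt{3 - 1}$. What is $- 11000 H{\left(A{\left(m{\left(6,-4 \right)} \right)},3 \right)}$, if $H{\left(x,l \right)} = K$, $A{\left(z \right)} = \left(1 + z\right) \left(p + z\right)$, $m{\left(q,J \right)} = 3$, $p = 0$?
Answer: $- 11000 \sqrt{2} \approx -15556.0$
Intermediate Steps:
$A{\left(z \right)} = z \left(1 + z\right)$ ($A{\left(z \right)} = \left(1 + z\right) \left(0 + z\right) = \left(1 + z\right) z = z \left(1 + z\right)$)
$K = \sqrt{2} \approx 1.4142$
$H{\left(x,l \right)} = \sqrt{2}$
$- 11000 H{\left(A{\left(m{\left(6,-4 \right)} \right)},3 \right)} = - 11000 \sqrt{2}$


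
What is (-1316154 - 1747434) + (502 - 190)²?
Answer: -2966244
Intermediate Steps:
(-1316154 - 1747434) + (502 - 190)² = -3063588 + 312² = -3063588 + 97344 = -2966244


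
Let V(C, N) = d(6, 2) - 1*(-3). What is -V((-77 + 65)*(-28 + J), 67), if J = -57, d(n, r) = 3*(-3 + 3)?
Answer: -3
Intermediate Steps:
d(n, r) = 0 (d(n, r) = 3*0 = 0)
V(C, N) = 3 (V(C, N) = 0 - 1*(-3) = 0 + 3 = 3)
-V((-77 + 65)*(-28 + J), 67) = -1*3 = -3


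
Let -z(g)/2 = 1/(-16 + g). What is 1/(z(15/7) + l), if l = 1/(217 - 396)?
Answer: 17363/2409 ≈ 7.2076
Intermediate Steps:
z(g) = -2/(-16 + g)
l = -1/179 (l = 1/(-179) = -1/179 ≈ -0.0055866)
1/(z(15/7) + l) = 1/(-2/(-16 + 15/7) - 1/179) = 1/(-2/(-97/7) - 1/179) = 1/(-2*(-7/97) - 1/179) = 1/(14/97 - 1/179) = 1/(2409/17363) = 17363/2409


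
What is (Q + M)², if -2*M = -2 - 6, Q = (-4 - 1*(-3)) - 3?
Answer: 0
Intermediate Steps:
Q = -4 (Q = (-4 + 3) - 3 = -1 - 3 = -4)
M = 4 (M = -(-2 - 6)/2 = -½*(-8) = 4)
(Q + M)² = (-4 + 4)² = 0² = 0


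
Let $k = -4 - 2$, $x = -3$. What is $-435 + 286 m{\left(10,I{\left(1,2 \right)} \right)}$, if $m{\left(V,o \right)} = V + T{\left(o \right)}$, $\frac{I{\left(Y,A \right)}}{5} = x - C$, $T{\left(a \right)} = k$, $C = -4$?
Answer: $709$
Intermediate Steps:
$k = -6$ ($k = -4 - 2 = -6$)
$T{\left(a \right)} = -6$
$I{\left(Y,A \right)} = 5$ ($I{\left(Y,A \right)} = 5 \left(-3 - -4\right) = 5 \left(-3 + 4\right) = 5 \cdot 1 = 5$)
$m{\left(V,o \right)} = -6 + V$ ($m{\left(V,o \right)} = V - 6 = -6 + V$)
$-435 + 286 m{\left(10,I{\left(1,2 \right)} \right)} = -435 + 286 \left(-6 + 10\right) = -435 + 286 \cdot 4 = -435 + 1144 = 709$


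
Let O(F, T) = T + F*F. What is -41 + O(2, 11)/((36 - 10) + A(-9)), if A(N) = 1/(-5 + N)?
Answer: -4891/121 ≈ -40.422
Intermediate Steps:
O(F, T) = T + F²
-41 + O(2, 11)/((36 - 10) + A(-9)) = -41 + (11 + 2²)/((36 - 10) + 1/(-5 - 9)) = -41 + (11 + 4)/(26 + 1/(-14)) = -41 + 15/(26 - 1/14) = -41 + 15/(363/14) = -41 + (14/363)*15 = -41 + 70/121 = -4891/121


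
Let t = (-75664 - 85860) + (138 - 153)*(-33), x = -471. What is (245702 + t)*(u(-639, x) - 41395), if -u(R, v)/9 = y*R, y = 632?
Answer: 304250156501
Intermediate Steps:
u(R, v) = -5688*R
t = -161029 (t = -161524 - 15*(-33) = -161524 + 495 = -161029)
(245702 + t)*(u(-639, x) - 41395) = (245702 - 161029)*(-5688*(-639) - 41395) = 84673*(3634632 - 41395) = 84673*3593237 = 304250156501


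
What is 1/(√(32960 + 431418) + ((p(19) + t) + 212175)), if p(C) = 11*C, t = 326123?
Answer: 538507/289989324671 - √464378/289989324671 ≈ 1.8546e-6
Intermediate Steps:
1/(√(32960 + 431418) + ((p(19) + t) + 212175)) = 1/(√(32960 + 431418) + ((11*19 + 326123) + 212175)) = 1/(√464378 + ((209 + 326123) + 212175)) = 1/(√464378 + (326332 + 212175)) = 1/(√464378 + 538507) = 1/(538507 + √464378)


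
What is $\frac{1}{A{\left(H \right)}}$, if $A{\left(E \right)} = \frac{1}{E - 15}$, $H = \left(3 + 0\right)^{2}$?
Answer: $-6$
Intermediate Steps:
$H = 9$ ($H = 3^{2} = 9$)
$A{\left(E \right)} = \frac{1}{-15 + E}$
$\frac{1}{A{\left(H \right)}} = \frac{1}{\frac{1}{-15 + 9}} = \frac{1}{\frac{1}{-6}} = \frac{1}{- \frac{1}{6}} = -6$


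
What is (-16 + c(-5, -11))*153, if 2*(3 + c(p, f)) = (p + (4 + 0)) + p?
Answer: -3366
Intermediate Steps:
c(p, f) = -1 + p (c(p, f) = -3 + ((p + (4 + 0)) + p)/2 = -3 + ((p + 4) + p)/2 = -3 + ((4 + p) + p)/2 = -3 + (4 + 2*p)/2 = -3 + (2 + p) = -1 + p)
(-16 + c(-5, -11))*153 = (-16 + (-1 - 5))*153 = (-16 - 6)*153 = -22*153 = -3366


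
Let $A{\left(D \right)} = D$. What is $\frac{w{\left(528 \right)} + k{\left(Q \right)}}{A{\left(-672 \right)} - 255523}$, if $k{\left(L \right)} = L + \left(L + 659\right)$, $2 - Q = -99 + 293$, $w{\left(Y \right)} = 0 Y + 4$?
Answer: $- \frac{279}{256195} \approx -0.001089$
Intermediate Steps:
$w{\left(Y \right)} = 4$ ($w{\left(Y \right)} = 0 + 4 = 4$)
$Q = -192$ ($Q = 2 - \left(-99 + 293\right) = 2 - 194 = -192$)
$k{\left(L \right)} = 659 + 2 L$ ($k{\left(L \right)} = L + \left(659 + L\right) = 659 + 2 L$)
$\frac{w{\left(528 \right)} + k{\left(Q \right)}}{A{\left(-672 \right)} - 255523} = \frac{4 + \left(659 + 2 \left(-192\right)\right)}{-672 - 255523} = \frac{4 + \left(659 - 384\right)}{-672 - 255523} = \frac{4 + 275}{-672 - 255523} = \frac{279}{-256195} = 279 \left(- \frac{1}{256195}\right) = - \frac{279}{256195}$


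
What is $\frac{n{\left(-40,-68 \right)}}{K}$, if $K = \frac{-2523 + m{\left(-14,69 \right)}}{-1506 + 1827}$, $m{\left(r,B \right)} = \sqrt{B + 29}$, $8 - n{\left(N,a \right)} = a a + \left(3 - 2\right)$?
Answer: $\frac{3739229811}{6365431} + \frac{10374399 \sqrt{2}}{6365431} \approx 589.73$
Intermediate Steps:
$n{\left(N,a \right)} = 7 - a^{2}$ ($n{\left(N,a \right)} = 8 - \left(a a + \left(3 - 2\right)\right) = 8 - \left(a^{2} + 1\right) = 8 - \left(1 + a^{2}\right) = 7 - a^{2}$)
$m{\left(r,B \right)} = \sqrt{29 + B}$
$K = - \frac{841}{107} + \frac{7 \sqrt{2}}{321}$ ($K = \frac{-2523 + \sqrt{29 + 69}}{-1506 + 1827} = \frac{-2523 + \sqrt{98}}{321} = \left(-2523 + 7 \sqrt{2}\right) \frac{1}{321} = - \frac{841}{107} + \frac{7 \sqrt{2}}{321} \approx -7.829$)
$\frac{n{\left(-40,-68 \right)}}{K} = \frac{7 - \left(-68\right)^{2}}{- \frac{841}{107} + \frac{7 \sqrt{2}}{321}} = \frac{7 - 4624}{- \frac{841}{107} + \frac{7 \sqrt{2}}{321}} = - \frac{4617}{- \frac{841}{107} + \frac{7 \sqrt{2}}{321}}$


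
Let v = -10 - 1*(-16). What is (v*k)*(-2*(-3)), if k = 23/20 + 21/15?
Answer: 459/5 ≈ 91.800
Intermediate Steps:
k = 51/20 (k = 23*(1/20) + 21*(1/15) = 23/20 + 7/5 = 51/20 ≈ 2.5500)
v = 6 (v = -10 + 16 = 6)
(v*k)*(-2*(-3)) = (6*(51/20))*(-2*(-3)) = (153/10)*6 = 459/5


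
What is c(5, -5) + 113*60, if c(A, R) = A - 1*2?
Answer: 6783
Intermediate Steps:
c(A, R) = -2 + A (c(A, R) = A - 2 = -2 + A)
c(5, -5) + 113*60 = (-2 + 5) + 113*60 = 3 + 6780 = 6783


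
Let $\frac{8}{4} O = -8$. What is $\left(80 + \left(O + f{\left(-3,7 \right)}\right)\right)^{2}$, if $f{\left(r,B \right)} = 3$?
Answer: $6241$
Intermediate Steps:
$O = -4$ ($O = \frac{1}{2} \left(-8\right) = -4$)
$\left(80 + \left(O + f{\left(-3,7 \right)}\right)\right)^{2} = \left(80 + \left(-4 + 3\right)\right)^{2} = \left(80 - 1\right)^{2} = 79^{2} = 6241$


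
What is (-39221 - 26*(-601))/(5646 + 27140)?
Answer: -1815/2522 ≈ -0.71967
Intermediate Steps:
(-39221 - 26*(-601))/(5646 + 27140) = (-39221 + 15626)/32786 = -23595*1/32786 = -1815/2522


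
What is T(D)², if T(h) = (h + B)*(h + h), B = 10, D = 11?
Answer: 213444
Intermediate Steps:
T(h) = 2*h*(10 + h) (T(h) = (h + 10)*(h + h) = (10 + h)*(2*h) = 2*h*(10 + h))
T(D)² = (2*11*(10 + 11))² = (2*11*21)² = 462² = 213444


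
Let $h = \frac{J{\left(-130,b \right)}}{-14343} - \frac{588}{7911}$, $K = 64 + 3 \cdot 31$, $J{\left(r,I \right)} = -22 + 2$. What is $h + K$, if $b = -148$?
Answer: $\frac{1978457533}{12607497} \approx 156.93$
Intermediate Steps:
$J{\left(r,I \right)} = -20$
$K = 157$ ($K = 64 + 93 = 157$)
$h = - \frac{919496}{12607497}$ ($h = - \frac{20}{-14343} - \frac{588}{7911} = \left(-20\right) \left(- \frac{1}{14343}\right) - \frac{196}{2637} = \frac{20}{14343} - \frac{196}{2637} = - \frac{919496}{12607497} \approx -0.072932$)
$h + K = - \frac{919496}{12607497} + 157 = \frac{1978457533}{12607497}$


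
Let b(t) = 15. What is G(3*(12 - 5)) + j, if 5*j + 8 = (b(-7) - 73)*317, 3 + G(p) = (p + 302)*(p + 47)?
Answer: 91411/5 ≈ 18282.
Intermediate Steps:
G(p) = -3 + (47 + p)*(302 + p) (G(p) = -3 + (p + 302)*(p + 47) = -3 + (302 + p)*(47 + p) = -3 + (47 + p)*(302 + p))
j = -18394/5 (j = -8/5 + ((15 - 73)*317)/5 = -8/5 + (-58*317)/5 = -8/5 + (⅕)*(-18386) = -8/5 - 18386/5 = -18394/5 ≈ -3678.8)
G(3*(12 - 5)) + j = (14191 + (3*(12 - 5))² + 349*(3*(12 - 5))) - 18394/5 = (14191 + (3*7)² + 349*(3*7)) - 18394/5 = (14191 + 21² + 349*21) - 18394/5 = (14191 + 441 + 7329) - 18394/5 = 21961 - 18394/5 = 91411/5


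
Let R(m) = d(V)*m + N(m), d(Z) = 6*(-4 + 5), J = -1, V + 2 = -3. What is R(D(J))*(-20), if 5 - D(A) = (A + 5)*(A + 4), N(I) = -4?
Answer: 920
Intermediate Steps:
V = -5 (V = -2 - 3 = -5)
d(Z) = 6 (d(Z) = 6*1 = 6)
D(A) = 5 - (4 + A)*(5 + A) (D(A) = 5 - (A + 5)*(A + 4) = 5 - (5 + A)*(4 + A) = 5 - (4 + A)*(5 + A))
R(m) = -4 + 6*m (R(m) = 6*m - 4 = -4 + 6*m)
R(D(J))*(-20) = (-4 + 6*(-15 - 1*(-1)² - 9*(-1)))*(-20) = (-4 + 6*(-15 - 1*1 + 9))*(-20) = (-4 + 6*(-15 - 1 + 9))*(-20) = (-4 + 6*(-7))*(-20) = (-4 - 42)*(-20) = -46*(-20) = 920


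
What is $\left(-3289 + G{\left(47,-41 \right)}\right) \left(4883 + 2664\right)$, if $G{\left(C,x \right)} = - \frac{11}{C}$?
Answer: $- \frac{1166720918}{47} \approx -2.4824 \cdot 10^{7}$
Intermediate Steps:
$\left(-3289 + G{\left(47,-41 \right)}\right) \left(4883 + 2664\right) = \left(-3289 - \frac{11}{47}\right) \left(4883 + 2664\right) = \left(-3289 - \frac{11}{47}\right) 7547 = \left(- \frac{154594}{47}\right) 7547 = - \frac{1166720918}{47}$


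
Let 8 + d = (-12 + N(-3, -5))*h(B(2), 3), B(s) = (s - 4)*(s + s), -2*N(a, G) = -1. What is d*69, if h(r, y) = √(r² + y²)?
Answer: -552 - 1587*√73/2 ≈ -7331.7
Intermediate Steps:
N(a, G) = ½ (N(a, G) = -½*(-1) = ½)
B(s) = 2*s*(-4 + s) (B(s) = (-4 + s)*(2*s) = 2*s*(-4 + s))
d = -8 - 23*√73/2 (d = -8 + (-12 + ½)*√((2*2*(-4 + 2))² + 3²) = -8 - 23*√((2*2*(-2))² + 9)/2 = -8 - 23*√((-8)² + 9)/2 = -8 - 23*√(64 + 9)/2 = -8 - 23*√73/2 ≈ -106.26)
d*69 = (-8 - 23*√73/2)*69 = -552 - 1587*√73/2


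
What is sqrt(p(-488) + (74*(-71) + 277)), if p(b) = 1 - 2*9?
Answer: I*sqrt(4994) ≈ 70.668*I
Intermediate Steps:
p(b) = -17 (p(b) = 1 - 18 = -17)
sqrt(p(-488) + (74*(-71) + 277)) = sqrt(-17 + (74*(-71) + 277)) = sqrt(-17 + (-5254 + 277)) = sqrt(-17 - 4977) = sqrt(-4994) = I*sqrt(4994)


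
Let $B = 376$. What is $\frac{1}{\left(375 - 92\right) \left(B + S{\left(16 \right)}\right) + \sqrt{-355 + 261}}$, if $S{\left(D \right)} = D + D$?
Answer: $\frac{57732}{6665967695} - \frac{i \sqrt{94}}{13331935390} \approx 8.6607 \cdot 10^{-6} - 7.2723 \cdot 10^{-10} i$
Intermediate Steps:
$S{\left(D \right)} = 2 D$
$\frac{1}{\left(375 - 92\right) \left(B + S{\left(16 \right)}\right) + \sqrt{-355 + 261}} = \frac{1}{\left(375 - 92\right) \left(376 + 2 \cdot 16\right) + \sqrt{-355 + 261}} = \frac{1}{283 \left(376 + 32\right) + \sqrt{-94}} = \frac{1}{283 \cdot 408 + i \sqrt{94}} = \frac{1}{115464 + i \sqrt{94}}$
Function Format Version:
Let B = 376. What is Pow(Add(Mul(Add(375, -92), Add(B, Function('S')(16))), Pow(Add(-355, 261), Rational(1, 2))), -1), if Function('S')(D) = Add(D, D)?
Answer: Add(Rational(57732, 6665967695), Mul(Rational(-1, 13331935390), I, Pow(94, Rational(1, 2)))) ≈ Add(8.6607e-6, Mul(-7.2723e-10, I))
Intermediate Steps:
Function('S')(D) = Mul(2, D)
Pow(Add(Mul(Add(375, -92), Add(B, Function('S')(16))), Pow(Add(-355, 261), Rational(1, 2))), -1) = Pow(Add(Mul(Add(375, -92), Add(376, Mul(2, 16))), Pow(Add(-355, 261), Rational(1, 2))), -1) = Pow(Add(Mul(283, Add(376, 32)), Pow(-94, Rational(1, 2))), -1) = Pow(Add(Mul(283, 408), Mul(I, Pow(94, Rational(1, 2)))), -1) = Pow(Add(115464, Mul(I, Pow(94, Rational(1, 2)))), -1)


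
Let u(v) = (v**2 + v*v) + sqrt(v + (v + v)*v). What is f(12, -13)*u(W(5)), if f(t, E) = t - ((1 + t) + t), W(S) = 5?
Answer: -650 - 13*sqrt(55) ≈ -746.41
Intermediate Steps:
f(t, E) = -1 - t (f(t, E) = t - (1 + 2*t) = t + (-1 - 2*t) = -1 - t)
u(v) = sqrt(v + 2*v**2) + 2*v**2 (u(v) = (v**2 + v**2) + sqrt(v + (2*v)*v) = 2*v**2 + sqrt(v + 2*v**2) = sqrt(v + 2*v**2) + 2*v**2)
f(12, -13)*u(W(5)) = (-1 - 1*12)*(sqrt(5*(1 + 2*5)) + 2*5**2) = (-1 - 12)*(sqrt(5*(1 + 10)) + 2*25) = -13*(sqrt(5*11) + 50) = -13*(sqrt(55) + 50) = -13*(50 + sqrt(55)) = -650 - 13*sqrt(55)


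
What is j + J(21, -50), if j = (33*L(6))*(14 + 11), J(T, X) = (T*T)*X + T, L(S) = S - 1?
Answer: -17904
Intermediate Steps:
L(S) = -1 + S
J(T, X) = T + X*T² (J(T, X) = T²*X + T = X*T² + T = T + X*T²)
j = 4125 (j = (33*(-1 + 6))*(14 + 11) = (33*5)*25 = 165*25 = 4125)
j + J(21, -50) = 4125 + 21*(1 + 21*(-50)) = 4125 + 21*(1 - 1050) = 4125 + 21*(-1049) = 4125 - 22029 = -17904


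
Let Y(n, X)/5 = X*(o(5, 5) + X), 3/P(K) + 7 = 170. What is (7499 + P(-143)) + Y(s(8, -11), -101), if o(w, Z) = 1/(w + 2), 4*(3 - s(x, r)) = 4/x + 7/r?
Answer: 66670770/1141 ≈ 58432.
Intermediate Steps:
P(K) = 3/163 (P(K) = 3/(-7 + 170) = 3/163)
s(x, r) = 3 - 1/x - 7/(4*r) (s(x, r) = 3 - (4/x + 7/r)/4 = 3 + (-1/x - 7/(4*r)) = 3 - 1/x - 7/(4*r))
o(w, Z) = 1/(2 + w)
Y(n, X) = 5*X*(⅐ + X) (Y(n, X) = 5*(X*(1/(2 + 5) + X)) = 5*(X*(1/7 + X)) = 5*(X*(⅐ + X)) = 5*X*(⅐ + X))
(7499 + P(-143)) + Y(s(8, -11), -101) = (7499 + 3/163) + (5/7)*(-101)*(1 + 7*(-101)) = 1222340/163 + (5/7)*(-101)*(1 - 707) = 1222340/163 + (5/7)*(-101)*(-706) = 1222340/163 + 356530/7 = 66670770/1141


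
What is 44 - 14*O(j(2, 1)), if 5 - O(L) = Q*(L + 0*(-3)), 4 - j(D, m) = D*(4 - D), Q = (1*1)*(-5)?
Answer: -26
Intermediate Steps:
Q = -5 (Q = 1*(-5) = -5)
j(D, m) = 4 - D*(4 - D)
O(L) = 5 + 5*L (O(L) = 5 - (-5)*(L + 0*(-3)) = 5 - (-5)*(L + 0) = 5 - (-5)*L = 5 + 5*L)
44 - 14*O(j(2, 1)) = 44 - 14*(5 + 5*(4 + 2² - 4*2)) = 44 - 14*(5 + 5*(4 + 4 - 8)) = 44 - 14*(5 + 5*0) = 44 - 14*(5 + 0) = 44 - 14*5 = 44 - 70 = -26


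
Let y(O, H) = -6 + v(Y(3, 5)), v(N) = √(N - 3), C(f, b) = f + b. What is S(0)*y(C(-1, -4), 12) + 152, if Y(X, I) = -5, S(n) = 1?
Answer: 146 + 2*I*√2 ≈ 146.0 + 2.8284*I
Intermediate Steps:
C(f, b) = b + f
v(N) = √(-3 + N)
y(O, H) = -6 + 2*I*√2 (y(O, H) = -6 + √(-3 - 5) = -6 + √(-8) = -6 + 2*I*√2)
S(0)*y(C(-1, -4), 12) + 152 = 1*(-6 + 2*I*√2) + 152 = (-6 + 2*I*√2) + 152 = 146 + 2*I*√2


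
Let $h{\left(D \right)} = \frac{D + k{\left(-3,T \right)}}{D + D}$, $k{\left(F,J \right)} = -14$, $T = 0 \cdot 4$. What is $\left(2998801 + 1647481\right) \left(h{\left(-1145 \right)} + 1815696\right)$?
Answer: $\frac{9659492502921859}{1145} \approx 8.4362 \cdot 10^{12}$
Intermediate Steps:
$T = 0$
$h{\left(D \right)} = \frac{-14 + D}{2 D}$ ($h{\left(D \right)} = \frac{D - 14}{D + D} = \frac{-14 + D}{2 D}$)
$\left(2998801 + 1647481\right) \left(h{\left(-1145 \right)} + 1815696\right) = \left(2998801 + 1647481\right) \left(\frac{-14 - 1145}{2 \left(-1145\right)} + 1815696\right) = 4646282 \left(\frac{1}{2} \left(- \frac{1}{1145}\right) \left(-1159\right) + 1815696\right) = 4646282 \left(\frac{1159}{2290} + 1815696\right) = 4646282 \cdot \frac{4157944999}{2290} = \frac{9659492502921859}{1145}$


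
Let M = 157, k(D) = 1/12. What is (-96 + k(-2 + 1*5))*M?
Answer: -180707/12 ≈ -15059.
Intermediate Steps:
k(D) = 1/12
(-96 + k(-2 + 1*5))*M = (-96 + 1/12)*157 = -1151/12*157 = -180707/12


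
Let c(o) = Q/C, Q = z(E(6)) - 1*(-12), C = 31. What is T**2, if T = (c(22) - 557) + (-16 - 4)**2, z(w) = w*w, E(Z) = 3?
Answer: 23483716/961 ≈ 24437.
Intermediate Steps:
z(w) = w**2
Q = 21 (Q = 3**2 - 1*(-12) = 9 + 12 = 21)
c(o) = 21/31
T = -4846/31 (T = (21/31 - 557) + (-16 - 4)**2 = -17246/31 + (-20)**2 = -17246/31 + 400 = -4846/31 ≈ -156.32)
T**2 = (-4846/31)**2 = 23483716/961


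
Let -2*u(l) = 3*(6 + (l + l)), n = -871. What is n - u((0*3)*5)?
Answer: -862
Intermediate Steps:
u(l) = -9 - 3*l (u(l) = -3*(6 + (l + l))/2 = -3*(6 + 2*l)/2 = -(18 + 6*l)/2 = -9 - 3*l)
n - u((0*3)*5) = -871 - (-9 - 3*0*3*5) = -871 - (-9 - 0*5) = -871 - (-9 - 3*0) = -871 - (-9 + 0) = -871 - 1*(-9) = -871 + 9 = -862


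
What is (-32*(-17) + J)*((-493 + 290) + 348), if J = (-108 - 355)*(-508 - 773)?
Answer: 86078815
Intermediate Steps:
J = 593103 (J = -463*(-1281) = 593103)
(-32*(-17) + J)*((-493 + 290) + 348) = (-32*(-17) + 593103)*((-493 + 290) + 348) = (544 + 593103)*(-203 + 348) = 593647*145 = 86078815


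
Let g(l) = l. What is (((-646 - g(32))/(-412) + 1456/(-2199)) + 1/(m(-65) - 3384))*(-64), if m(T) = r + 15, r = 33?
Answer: -660363736/10494361 ≈ -62.926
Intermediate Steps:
m(T) = 48 (m(T) = 33 + 15 = 48)
(((-646 - g(32))/(-412) + 1456/(-2199)) + 1/(m(-65) - 3384))*(-64) = (((-646 - 1*32)/(-412) + 1456/(-2199)) + 1/(48 - 3384))*(-64) = (((-646 - 32)*(-1/412) + 1456*(-1/2199)) + 1/(-3336))*(-64) = ((-678*(-1/412) - 1456/2199) - 1/3336)*(-64) = ((339/206 - 1456/2199) - 1/3336)*(-64) = (445525/452994 - 1/3336)*(-64) = (82545467/83954888)*(-64) = -660363736/10494361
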